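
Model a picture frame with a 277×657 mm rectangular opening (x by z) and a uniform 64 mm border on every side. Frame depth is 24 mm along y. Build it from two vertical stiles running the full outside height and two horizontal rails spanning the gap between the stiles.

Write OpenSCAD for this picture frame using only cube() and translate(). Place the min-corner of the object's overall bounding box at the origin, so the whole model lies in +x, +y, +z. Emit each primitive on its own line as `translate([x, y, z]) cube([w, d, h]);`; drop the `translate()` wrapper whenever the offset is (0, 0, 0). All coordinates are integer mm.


cube([64, 24, 785]);
translate([341, 0, 0]) cube([64, 24, 785]);
translate([64, 0, 0]) cube([277, 24, 64]);
translate([64, 0, 721]) cube([277, 24, 64]);


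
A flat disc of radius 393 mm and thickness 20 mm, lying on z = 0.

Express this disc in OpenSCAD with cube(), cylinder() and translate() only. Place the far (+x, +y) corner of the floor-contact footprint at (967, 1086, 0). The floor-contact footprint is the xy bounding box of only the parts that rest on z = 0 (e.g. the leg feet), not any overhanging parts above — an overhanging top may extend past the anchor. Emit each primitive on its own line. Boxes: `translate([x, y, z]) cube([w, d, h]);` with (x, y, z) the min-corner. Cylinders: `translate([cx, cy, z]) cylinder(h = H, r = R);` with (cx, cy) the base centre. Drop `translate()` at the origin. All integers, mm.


translate([574, 693, 0]) cylinder(h = 20, r = 393);


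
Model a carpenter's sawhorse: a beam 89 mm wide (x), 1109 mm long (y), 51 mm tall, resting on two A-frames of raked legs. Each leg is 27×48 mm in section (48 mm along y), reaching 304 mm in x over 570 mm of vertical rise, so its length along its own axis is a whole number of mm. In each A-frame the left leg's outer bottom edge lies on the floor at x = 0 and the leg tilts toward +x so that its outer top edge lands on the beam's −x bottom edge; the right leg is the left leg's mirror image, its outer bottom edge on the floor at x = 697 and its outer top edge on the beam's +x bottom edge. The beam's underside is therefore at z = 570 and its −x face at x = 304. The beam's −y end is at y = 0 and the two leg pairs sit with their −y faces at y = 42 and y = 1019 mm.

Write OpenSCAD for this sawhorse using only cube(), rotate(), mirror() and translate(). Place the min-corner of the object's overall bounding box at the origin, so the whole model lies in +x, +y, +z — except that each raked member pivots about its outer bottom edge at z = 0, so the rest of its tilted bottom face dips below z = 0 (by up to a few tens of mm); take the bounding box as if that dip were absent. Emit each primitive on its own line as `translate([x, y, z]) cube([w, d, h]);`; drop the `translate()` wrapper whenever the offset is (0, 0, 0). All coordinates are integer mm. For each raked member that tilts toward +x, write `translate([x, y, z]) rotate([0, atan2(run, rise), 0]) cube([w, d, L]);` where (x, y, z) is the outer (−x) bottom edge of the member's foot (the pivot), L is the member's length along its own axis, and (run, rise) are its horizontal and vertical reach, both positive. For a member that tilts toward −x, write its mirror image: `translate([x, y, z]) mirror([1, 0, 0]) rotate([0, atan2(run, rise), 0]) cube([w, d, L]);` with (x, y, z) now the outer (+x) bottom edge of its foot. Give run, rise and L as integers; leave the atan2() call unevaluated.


translate([304, 0, 570]) cube([89, 1109, 51]);
translate([0, 42, 0]) rotate([0, atan2(304, 570), 0]) cube([27, 48, 646]);
translate([697, 42, 0]) mirror([1, 0, 0]) rotate([0, atan2(304, 570), 0]) cube([27, 48, 646]);
translate([0, 1019, 0]) rotate([0, atan2(304, 570), 0]) cube([27, 48, 646]);
translate([697, 1019, 0]) mirror([1, 0, 0]) rotate([0, atan2(304, 570), 0]) cube([27, 48, 646]);


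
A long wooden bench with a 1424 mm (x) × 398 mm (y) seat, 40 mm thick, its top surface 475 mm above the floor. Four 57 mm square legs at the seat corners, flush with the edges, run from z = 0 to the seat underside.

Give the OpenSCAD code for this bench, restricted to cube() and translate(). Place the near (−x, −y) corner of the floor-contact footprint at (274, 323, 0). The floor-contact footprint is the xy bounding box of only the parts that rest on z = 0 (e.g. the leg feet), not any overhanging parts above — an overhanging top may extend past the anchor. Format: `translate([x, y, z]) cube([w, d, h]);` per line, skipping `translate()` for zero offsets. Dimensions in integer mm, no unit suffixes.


// leg_h = 475 − 40 = 435
translate([274, 323, 435]) cube([1424, 398, 40]);
translate([274, 323, 0]) cube([57, 57, 435]);
translate([274, 664, 0]) cube([57, 57, 435]);
translate([1641, 323, 0]) cube([57, 57, 435]);
translate([1641, 664, 0]) cube([57, 57, 435]);


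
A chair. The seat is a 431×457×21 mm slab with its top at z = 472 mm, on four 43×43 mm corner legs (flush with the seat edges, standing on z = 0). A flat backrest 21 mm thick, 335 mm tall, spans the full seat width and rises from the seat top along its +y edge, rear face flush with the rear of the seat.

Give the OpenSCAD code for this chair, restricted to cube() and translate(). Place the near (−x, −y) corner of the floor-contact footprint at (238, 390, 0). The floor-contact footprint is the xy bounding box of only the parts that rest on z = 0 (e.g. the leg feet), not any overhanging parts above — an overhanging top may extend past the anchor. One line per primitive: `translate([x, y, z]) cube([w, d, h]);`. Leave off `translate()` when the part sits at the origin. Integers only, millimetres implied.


// leg_h = 472 - 21 = 451
translate([238, 390, 451]) cube([431, 457, 21]);
translate([238, 390, 0]) cube([43, 43, 451]);
translate([626, 390, 0]) cube([43, 43, 451]);
translate([238, 804, 0]) cube([43, 43, 451]);
translate([626, 804, 0]) cube([43, 43, 451]);
translate([238, 826, 472]) cube([431, 21, 335]);


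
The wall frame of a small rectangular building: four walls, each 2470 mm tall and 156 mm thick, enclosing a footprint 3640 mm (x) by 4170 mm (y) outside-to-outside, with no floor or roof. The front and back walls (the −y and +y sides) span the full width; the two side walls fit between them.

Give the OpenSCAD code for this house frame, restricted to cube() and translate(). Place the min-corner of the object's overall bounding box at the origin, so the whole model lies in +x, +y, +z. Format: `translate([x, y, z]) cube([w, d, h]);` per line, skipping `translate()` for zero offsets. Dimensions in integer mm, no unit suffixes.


cube([3640, 156, 2470]);
translate([0, 4014, 0]) cube([3640, 156, 2470]);
translate([0, 156, 0]) cube([156, 3858, 2470]);
translate([3484, 156, 0]) cube([156, 3858, 2470]);


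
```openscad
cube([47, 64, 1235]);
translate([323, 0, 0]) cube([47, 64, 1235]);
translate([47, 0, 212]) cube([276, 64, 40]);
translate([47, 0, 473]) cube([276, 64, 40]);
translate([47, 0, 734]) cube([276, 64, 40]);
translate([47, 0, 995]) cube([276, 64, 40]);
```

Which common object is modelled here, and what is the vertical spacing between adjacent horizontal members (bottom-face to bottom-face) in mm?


A ladder. The rung spacing is 261 mm.

Two tall 47×64 posts with 4 short bars between them — a ladder. Adjacent rungs sit at z = 212 and z = 473, so the spacing is 473 − 212 = 261 mm.


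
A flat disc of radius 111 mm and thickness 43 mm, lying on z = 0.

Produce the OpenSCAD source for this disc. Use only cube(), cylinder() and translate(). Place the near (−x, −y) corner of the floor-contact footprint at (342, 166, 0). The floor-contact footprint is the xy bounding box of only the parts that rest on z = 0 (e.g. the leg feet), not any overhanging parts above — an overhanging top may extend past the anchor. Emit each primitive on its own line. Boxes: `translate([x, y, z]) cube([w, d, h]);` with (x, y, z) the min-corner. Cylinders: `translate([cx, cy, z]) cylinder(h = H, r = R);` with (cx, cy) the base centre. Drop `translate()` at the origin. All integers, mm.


translate([453, 277, 0]) cylinder(h = 43, r = 111);


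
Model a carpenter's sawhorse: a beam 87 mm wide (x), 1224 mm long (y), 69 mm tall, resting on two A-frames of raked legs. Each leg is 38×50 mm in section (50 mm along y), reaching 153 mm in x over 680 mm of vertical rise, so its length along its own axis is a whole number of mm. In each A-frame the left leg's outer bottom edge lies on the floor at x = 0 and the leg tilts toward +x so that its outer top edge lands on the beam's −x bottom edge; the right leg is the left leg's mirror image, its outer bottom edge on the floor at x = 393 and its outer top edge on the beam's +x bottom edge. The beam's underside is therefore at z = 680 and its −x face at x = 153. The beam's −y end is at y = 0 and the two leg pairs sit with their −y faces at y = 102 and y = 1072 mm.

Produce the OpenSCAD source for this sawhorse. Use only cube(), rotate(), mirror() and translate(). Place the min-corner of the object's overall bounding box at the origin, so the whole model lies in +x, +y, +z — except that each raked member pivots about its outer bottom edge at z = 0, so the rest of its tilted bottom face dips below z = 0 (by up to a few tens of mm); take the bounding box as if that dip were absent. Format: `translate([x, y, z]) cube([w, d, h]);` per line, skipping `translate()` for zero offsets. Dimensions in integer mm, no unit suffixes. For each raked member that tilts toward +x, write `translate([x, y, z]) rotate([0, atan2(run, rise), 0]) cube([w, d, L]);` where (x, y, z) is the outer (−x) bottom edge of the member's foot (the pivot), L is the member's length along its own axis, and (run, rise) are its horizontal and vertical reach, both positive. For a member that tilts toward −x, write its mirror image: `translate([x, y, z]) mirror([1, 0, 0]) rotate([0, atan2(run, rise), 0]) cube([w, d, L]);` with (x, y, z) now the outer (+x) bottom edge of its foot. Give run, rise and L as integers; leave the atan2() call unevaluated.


// leg length = √(153² + 680²) = 697
// right-leg outer foot x = 2·153 + 87 = 393
// beam min-corner = (153, 0, 680)
translate([153, 0, 680]) cube([87, 1224, 69]);
translate([0, 102, 0]) rotate([0, atan2(153, 680), 0]) cube([38, 50, 697]);
translate([393, 102, 0]) mirror([1, 0, 0]) rotate([0, atan2(153, 680), 0]) cube([38, 50, 697]);
translate([0, 1072, 0]) rotate([0, atan2(153, 680), 0]) cube([38, 50, 697]);
translate([393, 1072, 0]) mirror([1, 0, 0]) rotate([0, atan2(153, 680), 0]) cube([38, 50, 697]);


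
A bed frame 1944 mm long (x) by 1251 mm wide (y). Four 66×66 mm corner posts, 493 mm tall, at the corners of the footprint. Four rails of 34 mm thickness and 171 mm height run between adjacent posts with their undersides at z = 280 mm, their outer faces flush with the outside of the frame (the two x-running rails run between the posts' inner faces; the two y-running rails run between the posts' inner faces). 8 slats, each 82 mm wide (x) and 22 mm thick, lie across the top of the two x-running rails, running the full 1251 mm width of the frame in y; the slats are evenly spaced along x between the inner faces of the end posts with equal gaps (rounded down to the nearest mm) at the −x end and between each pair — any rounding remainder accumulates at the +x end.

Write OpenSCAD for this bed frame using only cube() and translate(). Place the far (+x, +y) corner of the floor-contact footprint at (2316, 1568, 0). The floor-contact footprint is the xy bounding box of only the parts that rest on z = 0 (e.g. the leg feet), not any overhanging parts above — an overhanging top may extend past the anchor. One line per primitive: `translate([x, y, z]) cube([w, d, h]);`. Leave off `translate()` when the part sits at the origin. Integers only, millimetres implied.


// slat z = rail_z + rail_h = 280 + 171 = 451
// slat gap = ⌊(1812 − 8·82) / 9⌋ = 128
translate([372, 317, 0]) cube([66, 66, 493]);
translate([372, 1502, 0]) cube([66, 66, 493]);
translate([2250, 317, 0]) cube([66, 66, 493]);
translate([2250, 1502, 0]) cube([66, 66, 493]);
translate([438, 317, 280]) cube([1812, 34, 171]);
translate([438, 1534, 280]) cube([1812, 34, 171]);
translate([372, 383, 280]) cube([34, 1119, 171]);
translate([2282, 383, 280]) cube([34, 1119, 171]);
translate([566, 317, 451]) cube([82, 1251, 22]);
translate([776, 317, 451]) cube([82, 1251, 22]);
translate([986, 317, 451]) cube([82, 1251, 22]);
translate([1196, 317, 451]) cube([82, 1251, 22]);
translate([1406, 317, 451]) cube([82, 1251, 22]);
translate([1616, 317, 451]) cube([82, 1251, 22]);
translate([1826, 317, 451]) cube([82, 1251, 22]);
translate([2036, 317, 451]) cube([82, 1251, 22]);


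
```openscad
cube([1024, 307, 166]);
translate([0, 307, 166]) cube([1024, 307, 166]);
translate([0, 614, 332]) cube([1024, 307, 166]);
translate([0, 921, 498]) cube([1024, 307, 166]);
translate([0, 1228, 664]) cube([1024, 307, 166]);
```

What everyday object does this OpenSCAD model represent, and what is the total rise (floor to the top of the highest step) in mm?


A staircase. The total rise is 830 mm.

5 identical blocks, each offset up and back from the previous — a staircase. Each step is 166 mm tall and there are 5 of them, so the total rise is 5 × 166 = 830 mm.


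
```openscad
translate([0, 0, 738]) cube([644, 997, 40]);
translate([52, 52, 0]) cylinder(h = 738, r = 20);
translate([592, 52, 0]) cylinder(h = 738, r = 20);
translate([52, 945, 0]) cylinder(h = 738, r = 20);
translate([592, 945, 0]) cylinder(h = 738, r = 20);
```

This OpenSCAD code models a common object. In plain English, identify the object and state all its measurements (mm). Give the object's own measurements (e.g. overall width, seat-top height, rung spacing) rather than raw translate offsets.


A rectangular dining table. The top is 644×997×40 mm with its upper surface at z = 778 mm. It stands on four round legs of 40 mm diameter, each leg's bounding box inset 32 mm from the nearest pair of top edges, running from the floor to the underside of the top.


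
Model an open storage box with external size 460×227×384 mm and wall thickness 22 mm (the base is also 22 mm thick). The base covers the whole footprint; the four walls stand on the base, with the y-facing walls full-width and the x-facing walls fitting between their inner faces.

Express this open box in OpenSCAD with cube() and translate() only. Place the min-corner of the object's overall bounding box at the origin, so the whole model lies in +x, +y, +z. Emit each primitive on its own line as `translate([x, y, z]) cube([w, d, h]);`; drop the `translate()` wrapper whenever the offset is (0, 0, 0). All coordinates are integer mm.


cube([460, 227, 22]);
translate([0, 0, 22]) cube([460, 22, 362]);
translate([0, 205, 22]) cube([460, 22, 362]);
translate([0, 22, 22]) cube([22, 183, 362]);
translate([438, 22, 22]) cube([22, 183, 362]);


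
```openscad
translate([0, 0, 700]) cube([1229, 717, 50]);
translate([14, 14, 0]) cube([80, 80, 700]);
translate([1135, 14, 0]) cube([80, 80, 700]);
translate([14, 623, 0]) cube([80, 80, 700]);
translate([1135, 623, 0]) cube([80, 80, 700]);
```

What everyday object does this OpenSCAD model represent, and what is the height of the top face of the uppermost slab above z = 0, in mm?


A table. The table height is 750 mm.

A 1229×717×50 slab sits at z = 700 on four 80 mm square posts — a table. The top surface is at 700 + 50 = 750 mm.


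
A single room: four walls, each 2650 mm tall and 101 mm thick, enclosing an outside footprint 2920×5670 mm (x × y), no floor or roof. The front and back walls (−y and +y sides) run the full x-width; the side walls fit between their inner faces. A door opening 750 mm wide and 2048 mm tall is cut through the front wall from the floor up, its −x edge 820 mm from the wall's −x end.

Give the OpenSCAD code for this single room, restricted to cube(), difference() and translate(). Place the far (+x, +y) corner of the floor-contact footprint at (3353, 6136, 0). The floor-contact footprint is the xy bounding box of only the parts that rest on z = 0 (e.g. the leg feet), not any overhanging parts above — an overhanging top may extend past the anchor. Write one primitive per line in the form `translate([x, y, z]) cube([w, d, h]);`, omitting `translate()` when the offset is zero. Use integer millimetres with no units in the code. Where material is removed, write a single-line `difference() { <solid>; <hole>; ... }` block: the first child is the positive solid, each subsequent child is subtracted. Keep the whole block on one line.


difference() { translate([433, 466, 0]) cube([2920, 101, 2650]); translate([1253, 466, 0]) cube([750, 101, 2048]); }
translate([433, 6035, 0]) cube([2920, 101, 2650]);
translate([433, 567, 0]) cube([101, 5468, 2650]);
translate([3252, 567, 0]) cube([101, 5468, 2650]);


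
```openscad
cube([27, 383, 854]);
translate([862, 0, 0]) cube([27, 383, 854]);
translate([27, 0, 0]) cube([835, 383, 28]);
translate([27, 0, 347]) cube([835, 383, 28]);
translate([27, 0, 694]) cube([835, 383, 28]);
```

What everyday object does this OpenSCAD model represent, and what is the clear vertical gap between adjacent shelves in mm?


A bookshelf. The clear shelf gap is 319 mm.

Two tall side panels with 3 horizontal boards between them — a bookshelf. The first two shelf undersides are at z = 0 and z = 347; with shelf thickness 28, the clear gap is 347 − 0 − 28 = 319 mm.


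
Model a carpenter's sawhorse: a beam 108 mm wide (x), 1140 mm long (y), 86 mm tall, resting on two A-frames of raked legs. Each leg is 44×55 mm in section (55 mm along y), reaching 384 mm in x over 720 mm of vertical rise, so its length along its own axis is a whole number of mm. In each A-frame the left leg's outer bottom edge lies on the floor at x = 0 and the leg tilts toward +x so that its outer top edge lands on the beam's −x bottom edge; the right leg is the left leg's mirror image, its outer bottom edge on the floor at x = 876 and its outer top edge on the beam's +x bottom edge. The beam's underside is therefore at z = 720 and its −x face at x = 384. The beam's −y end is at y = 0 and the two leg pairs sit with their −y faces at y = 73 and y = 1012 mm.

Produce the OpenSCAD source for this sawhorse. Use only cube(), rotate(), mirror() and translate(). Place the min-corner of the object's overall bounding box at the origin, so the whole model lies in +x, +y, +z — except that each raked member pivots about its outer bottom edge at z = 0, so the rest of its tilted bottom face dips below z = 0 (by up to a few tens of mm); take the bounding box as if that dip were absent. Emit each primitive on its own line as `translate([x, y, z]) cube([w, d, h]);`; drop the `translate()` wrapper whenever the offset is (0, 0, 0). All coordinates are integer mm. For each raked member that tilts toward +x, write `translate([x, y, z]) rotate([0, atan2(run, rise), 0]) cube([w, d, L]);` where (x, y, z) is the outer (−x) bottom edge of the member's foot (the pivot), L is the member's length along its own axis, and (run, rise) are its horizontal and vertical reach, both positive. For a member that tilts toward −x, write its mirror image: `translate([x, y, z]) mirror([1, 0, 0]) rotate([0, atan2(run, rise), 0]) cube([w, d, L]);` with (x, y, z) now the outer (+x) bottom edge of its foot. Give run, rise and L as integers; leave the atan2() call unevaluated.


translate([384, 0, 720]) cube([108, 1140, 86]);
translate([0, 73, 0]) rotate([0, atan2(384, 720), 0]) cube([44, 55, 816]);
translate([876, 73, 0]) mirror([1, 0, 0]) rotate([0, atan2(384, 720), 0]) cube([44, 55, 816]);
translate([0, 1012, 0]) rotate([0, atan2(384, 720), 0]) cube([44, 55, 816]);
translate([876, 1012, 0]) mirror([1, 0, 0]) rotate([0, atan2(384, 720), 0]) cube([44, 55, 816]);


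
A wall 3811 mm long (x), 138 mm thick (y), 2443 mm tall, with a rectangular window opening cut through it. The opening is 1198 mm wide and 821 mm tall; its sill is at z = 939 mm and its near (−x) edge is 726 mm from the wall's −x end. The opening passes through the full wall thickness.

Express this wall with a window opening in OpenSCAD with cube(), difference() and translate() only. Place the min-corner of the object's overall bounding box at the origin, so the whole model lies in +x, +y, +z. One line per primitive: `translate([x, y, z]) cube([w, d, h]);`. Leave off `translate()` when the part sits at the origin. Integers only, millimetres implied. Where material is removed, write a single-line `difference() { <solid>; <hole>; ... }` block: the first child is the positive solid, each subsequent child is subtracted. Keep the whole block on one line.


difference() { cube([3811, 138, 2443]); translate([726, 0, 939]) cube([1198, 138, 821]); }


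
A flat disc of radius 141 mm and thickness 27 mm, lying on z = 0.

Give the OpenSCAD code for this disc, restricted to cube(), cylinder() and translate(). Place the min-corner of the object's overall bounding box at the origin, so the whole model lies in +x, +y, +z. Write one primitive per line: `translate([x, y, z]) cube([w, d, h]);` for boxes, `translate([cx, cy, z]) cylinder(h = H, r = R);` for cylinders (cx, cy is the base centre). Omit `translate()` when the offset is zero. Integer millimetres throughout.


translate([141, 141, 0]) cylinder(h = 27, r = 141);


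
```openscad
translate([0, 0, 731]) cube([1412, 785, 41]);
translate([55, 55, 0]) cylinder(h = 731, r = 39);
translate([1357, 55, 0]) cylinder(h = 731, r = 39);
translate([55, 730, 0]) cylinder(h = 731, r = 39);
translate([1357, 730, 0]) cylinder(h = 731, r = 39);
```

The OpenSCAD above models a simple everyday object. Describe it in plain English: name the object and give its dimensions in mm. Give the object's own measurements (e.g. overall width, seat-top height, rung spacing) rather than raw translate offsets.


A table: top 1412 mm (x) × 785 mm (y), 41 mm thick, upper face at z = 772 mm, on four round legs of 78 mm diameter, each leg's bounding box inset 16 mm from the nearest pair of top edges from z = 0 to the bottom of the top.


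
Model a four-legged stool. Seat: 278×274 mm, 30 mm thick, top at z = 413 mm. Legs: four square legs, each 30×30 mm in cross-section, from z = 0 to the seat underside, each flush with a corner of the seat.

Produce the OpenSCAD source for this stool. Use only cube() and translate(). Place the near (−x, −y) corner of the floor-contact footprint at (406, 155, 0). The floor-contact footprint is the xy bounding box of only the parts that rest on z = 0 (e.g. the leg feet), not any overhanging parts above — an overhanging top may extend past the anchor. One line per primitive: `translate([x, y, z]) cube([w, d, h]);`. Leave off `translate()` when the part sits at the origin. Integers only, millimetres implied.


translate([406, 155, 383]) cube([278, 274, 30]);
translate([406, 155, 0]) cube([30, 30, 383]);
translate([654, 155, 0]) cube([30, 30, 383]);
translate([406, 399, 0]) cube([30, 30, 383]);
translate([654, 399, 0]) cube([30, 30, 383]);


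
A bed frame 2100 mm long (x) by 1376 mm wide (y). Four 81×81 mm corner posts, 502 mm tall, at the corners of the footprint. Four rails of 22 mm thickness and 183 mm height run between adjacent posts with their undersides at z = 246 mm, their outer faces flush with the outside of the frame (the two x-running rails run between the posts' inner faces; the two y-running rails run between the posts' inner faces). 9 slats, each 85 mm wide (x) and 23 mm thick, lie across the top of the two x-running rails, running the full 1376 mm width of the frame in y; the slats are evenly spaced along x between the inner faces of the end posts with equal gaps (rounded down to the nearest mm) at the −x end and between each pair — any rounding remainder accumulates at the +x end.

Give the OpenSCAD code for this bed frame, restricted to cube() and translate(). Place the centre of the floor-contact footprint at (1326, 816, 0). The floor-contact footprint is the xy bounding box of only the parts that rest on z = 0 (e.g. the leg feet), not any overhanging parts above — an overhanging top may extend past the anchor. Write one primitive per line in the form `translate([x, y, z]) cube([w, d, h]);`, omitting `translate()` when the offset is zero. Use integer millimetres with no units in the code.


// slat z = rail_z + rail_h = 246 + 183 = 429
// slat gap = ⌊(1938 − 9·85) / 10⌋ = 117
translate([276, 128, 0]) cube([81, 81, 502]);
translate([276, 1423, 0]) cube([81, 81, 502]);
translate([2295, 128, 0]) cube([81, 81, 502]);
translate([2295, 1423, 0]) cube([81, 81, 502]);
translate([357, 128, 246]) cube([1938, 22, 183]);
translate([357, 1482, 246]) cube([1938, 22, 183]);
translate([276, 209, 246]) cube([22, 1214, 183]);
translate([2354, 209, 246]) cube([22, 1214, 183]);
translate([474, 128, 429]) cube([85, 1376, 23]);
translate([676, 128, 429]) cube([85, 1376, 23]);
translate([878, 128, 429]) cube([85, 1376, 23]);
translate([1080, 128, 429]) cube([85, 1376, 23]);
translate([1282, 128, 429]) cube([85, 1376, 23]);
translate([1484, 128, 429]) cube([85, 1376, 23]);
translate([1686, 128, 429]) cube([85, 1376, 23]);
translate([1888, 128, 429]) cube([85, 1376, 23]);
translate([2090, 128, 429]) cube([85, 1376, 23]);


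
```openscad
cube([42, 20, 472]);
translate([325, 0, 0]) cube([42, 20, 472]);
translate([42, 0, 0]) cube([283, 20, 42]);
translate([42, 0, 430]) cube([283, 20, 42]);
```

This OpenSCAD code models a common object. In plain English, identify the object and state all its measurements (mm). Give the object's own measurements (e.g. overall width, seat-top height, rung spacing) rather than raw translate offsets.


A rectangular picture frame lying in the x–z plane (depth along y). The opening is 283 mm wide (x) by 388 mm tall (z), surrounded by a border 42 mm wide on all four sides. The frame is 20 mm deep and is made of two full-height vertical stiles with two horizontal rails fitted between them.


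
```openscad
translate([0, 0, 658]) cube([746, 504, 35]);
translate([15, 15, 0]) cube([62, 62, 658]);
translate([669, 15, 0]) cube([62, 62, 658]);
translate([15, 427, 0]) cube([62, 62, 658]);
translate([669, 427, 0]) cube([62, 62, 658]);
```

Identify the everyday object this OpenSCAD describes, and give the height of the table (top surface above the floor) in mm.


A table. The table height is 693 mm.

A 746×504×35 slab sits at z = 658 on four 62 mm square posts — a table. The top surface is at 658 + 35 = 693 mm.


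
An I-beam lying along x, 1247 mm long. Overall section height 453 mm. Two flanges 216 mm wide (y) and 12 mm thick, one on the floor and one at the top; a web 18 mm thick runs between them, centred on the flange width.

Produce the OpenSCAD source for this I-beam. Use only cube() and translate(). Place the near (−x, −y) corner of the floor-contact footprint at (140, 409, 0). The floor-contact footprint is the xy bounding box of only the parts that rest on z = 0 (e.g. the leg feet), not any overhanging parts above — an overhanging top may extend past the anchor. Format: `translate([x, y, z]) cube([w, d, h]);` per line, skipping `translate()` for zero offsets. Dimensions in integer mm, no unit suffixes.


translate([140, 409, 0]) cube([1247, 216, 12]);
translate([140, 508, 12]) cube([1247, 18, 429]);
translate([140, 409, 441]) cube([1247, 216, 12]);


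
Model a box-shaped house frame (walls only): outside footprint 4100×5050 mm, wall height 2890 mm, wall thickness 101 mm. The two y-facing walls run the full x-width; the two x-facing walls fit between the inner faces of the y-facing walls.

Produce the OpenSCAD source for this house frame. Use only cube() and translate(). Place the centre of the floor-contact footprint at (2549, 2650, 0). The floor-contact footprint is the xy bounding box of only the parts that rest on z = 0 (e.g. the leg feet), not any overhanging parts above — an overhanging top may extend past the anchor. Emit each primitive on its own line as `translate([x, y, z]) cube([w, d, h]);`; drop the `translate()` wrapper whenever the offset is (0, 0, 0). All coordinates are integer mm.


translate([499, 125, 0]) cube([4100, 101, 2890]);
translate([499, 5074, 0]) cube([4100, 101, 2890]);
translate([499, 226, 0]) cube([101, 4848, 2890]);
translate([4498, 226, 0]) cube([101, 4848, 2890]);


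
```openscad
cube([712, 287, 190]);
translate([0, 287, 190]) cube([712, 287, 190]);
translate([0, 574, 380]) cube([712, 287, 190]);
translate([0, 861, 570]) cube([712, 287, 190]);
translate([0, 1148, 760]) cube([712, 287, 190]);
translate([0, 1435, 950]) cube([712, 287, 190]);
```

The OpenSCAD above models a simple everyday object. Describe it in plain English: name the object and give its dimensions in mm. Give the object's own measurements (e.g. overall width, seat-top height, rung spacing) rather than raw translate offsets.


A straight staircase of 6 solid steps. Each step is 712 mm wide (x), 287 mm deep (y, the going) and 190 mm tall (the rise). The first step rests on the floor; each subsequent step sits one going further in +y and one rise higher in +z, directly behind and above the previous step with no overlap.


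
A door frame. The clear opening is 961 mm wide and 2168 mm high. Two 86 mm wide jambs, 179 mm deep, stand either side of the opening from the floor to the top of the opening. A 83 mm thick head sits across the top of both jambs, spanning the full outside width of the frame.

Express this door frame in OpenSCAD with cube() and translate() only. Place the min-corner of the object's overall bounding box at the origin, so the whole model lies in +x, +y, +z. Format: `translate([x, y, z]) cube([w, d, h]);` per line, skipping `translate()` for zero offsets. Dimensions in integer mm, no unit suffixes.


cube([86, 179, 2168]);
translate([1047, 0, 0]) cube([86, 179, 2168]);
translate([0, 0, 2168]) cube([1133, 179, 83]);


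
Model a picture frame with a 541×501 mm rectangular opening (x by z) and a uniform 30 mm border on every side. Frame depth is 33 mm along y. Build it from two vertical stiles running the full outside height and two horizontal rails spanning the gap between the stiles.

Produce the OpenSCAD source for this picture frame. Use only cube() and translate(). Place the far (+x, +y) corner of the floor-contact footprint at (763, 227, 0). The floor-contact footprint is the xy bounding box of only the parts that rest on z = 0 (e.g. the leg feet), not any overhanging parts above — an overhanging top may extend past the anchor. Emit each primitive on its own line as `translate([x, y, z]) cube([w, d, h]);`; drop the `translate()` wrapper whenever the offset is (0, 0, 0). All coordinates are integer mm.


translate([162, 194, 0]) cube([30, 33, 561]);
translate([733, 194, 0]) cube([30, 33, 561]);
translate([192, 194, 0]) cube([541, 33, 30]);
translate([192, 194, 531]) cube([541, 33, 30]);


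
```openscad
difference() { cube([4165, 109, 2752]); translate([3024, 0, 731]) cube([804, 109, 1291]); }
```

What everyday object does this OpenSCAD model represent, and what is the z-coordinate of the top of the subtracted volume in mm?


A wall with a window opening. The window head height is 2022 mm.

A wall with a rectangular opening subtracted — a window. Sill at z = 731, opening 1291 mm tall, so the head is at 731 + 1291 = 2022 mm.


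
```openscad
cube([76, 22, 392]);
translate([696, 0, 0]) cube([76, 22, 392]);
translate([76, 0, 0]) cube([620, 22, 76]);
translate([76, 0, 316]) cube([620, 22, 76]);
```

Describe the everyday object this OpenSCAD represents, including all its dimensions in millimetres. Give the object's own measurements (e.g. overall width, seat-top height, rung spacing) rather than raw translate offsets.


A rectangular picture frame lying in the x–z plane (depth along y). The opening is 620 mm wide (x) by 240 mm tall (z), surrounded by a border 76 mm wide on all four sides. The frame is 22 mm deep and is made of two full-height vertical stiles with two horizontal rails fitted between them.


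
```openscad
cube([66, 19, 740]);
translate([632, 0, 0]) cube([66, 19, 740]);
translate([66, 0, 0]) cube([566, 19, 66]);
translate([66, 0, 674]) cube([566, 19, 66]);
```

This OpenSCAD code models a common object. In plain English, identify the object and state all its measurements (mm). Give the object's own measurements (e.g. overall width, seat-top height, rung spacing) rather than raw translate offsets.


A rectangular picture frame lying in the x–z plane (depth along y). The opening is 566 mm wide (x) by 608 mm tall (z), surrounded by a border 66 mm wide on all four sides. The frame is 19 mm deep and is made of two full-height vertical stiles with two horizontal rails fitted between them.


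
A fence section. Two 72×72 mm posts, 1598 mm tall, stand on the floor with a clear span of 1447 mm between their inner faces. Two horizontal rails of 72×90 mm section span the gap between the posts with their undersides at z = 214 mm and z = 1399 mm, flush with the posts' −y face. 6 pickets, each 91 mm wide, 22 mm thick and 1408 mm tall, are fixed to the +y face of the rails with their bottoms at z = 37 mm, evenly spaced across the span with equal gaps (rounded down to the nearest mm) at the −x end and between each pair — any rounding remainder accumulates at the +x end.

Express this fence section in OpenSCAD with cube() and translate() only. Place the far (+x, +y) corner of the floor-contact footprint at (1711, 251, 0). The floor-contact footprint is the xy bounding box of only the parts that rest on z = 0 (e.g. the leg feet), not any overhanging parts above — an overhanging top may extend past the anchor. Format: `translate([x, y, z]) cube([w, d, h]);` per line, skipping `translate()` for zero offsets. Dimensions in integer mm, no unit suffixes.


translate([120, 179, 0]) cube([72, 72, 1598]);
translate([1639, 179, 0]) cube([72, 72, 1598]);
translate([192, 179, 214]) cube([1447, 72, 90]);
translate([192, 179, 1399]) cube([1447, 72, 90]);
translate([320, 251, 37]) cube([91, 22, 1408]);
translate([539, 251, 37]) cube([91, 22, 1408]);
translate([758, 251, 37]) cube([91, 22, 1408]);
translate([977, 251, 37]) cube([91, 22, 1408]);
translate([1196, 251, 37]) cube([91, 22, 1408]);
translate([1415, 251, 37]) cube([91, 22, 1408]);


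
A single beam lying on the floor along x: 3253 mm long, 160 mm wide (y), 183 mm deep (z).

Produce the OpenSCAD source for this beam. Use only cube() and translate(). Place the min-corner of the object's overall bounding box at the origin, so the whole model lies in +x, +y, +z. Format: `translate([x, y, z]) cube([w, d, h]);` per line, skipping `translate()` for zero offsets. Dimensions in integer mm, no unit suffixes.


cube([3253, 160, 183]);


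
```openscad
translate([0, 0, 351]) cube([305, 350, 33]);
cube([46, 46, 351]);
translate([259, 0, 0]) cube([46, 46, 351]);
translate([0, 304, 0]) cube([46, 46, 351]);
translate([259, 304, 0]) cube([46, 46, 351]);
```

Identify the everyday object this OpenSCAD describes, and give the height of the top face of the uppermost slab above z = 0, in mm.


A stool. The seat height is 384 mm.

A 305×350×33 slab at z = 351 on four corner posts — a stool. The seat top is 351 + 33 = 384 mm.


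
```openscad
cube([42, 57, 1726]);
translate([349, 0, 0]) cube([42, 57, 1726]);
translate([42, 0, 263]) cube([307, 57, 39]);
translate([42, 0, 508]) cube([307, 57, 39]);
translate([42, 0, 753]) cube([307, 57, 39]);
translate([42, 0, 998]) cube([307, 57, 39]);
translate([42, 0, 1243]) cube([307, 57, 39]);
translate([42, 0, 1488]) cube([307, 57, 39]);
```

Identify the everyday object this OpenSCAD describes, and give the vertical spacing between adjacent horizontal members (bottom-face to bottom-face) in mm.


A ladder. The rung spacing is 245 mm.

Two tall 42×57 posts with 6 short bars between them — a ladder. Adjacent rungs sit at z = 263 and z = 508, so the spacing is 508 − 263 = 245 mm.


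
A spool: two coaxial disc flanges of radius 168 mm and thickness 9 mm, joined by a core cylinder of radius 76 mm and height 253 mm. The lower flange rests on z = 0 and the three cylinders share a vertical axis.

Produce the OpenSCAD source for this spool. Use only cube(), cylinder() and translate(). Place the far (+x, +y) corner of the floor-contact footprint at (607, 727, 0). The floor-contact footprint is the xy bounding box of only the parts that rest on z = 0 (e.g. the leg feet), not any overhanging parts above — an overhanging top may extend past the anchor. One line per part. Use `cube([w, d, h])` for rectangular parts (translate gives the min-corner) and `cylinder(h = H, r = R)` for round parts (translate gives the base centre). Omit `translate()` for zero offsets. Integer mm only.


translate([439, 559, 0]) cylinder(h = 9, r = 168);
translate([439, 559, 9]) cylinder(h = 253, r = 76);
translate([439, 559, 262]) cylinder(h = 9, r = 168);


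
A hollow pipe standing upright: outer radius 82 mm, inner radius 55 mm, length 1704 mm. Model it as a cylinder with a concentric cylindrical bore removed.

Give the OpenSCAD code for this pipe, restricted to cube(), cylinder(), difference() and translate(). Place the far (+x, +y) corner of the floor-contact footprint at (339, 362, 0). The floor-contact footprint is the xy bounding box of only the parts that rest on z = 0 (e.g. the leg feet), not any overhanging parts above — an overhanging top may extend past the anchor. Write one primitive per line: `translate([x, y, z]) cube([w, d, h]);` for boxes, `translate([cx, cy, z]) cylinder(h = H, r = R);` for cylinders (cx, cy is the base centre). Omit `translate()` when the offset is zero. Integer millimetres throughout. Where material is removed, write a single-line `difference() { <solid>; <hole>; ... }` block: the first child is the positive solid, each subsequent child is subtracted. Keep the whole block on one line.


difference() { translate([257, 280, 0]) cylinder(h = 1704, r = 82); translate([257, 280, 0]) cylinder(h = 1704, r = 55); }


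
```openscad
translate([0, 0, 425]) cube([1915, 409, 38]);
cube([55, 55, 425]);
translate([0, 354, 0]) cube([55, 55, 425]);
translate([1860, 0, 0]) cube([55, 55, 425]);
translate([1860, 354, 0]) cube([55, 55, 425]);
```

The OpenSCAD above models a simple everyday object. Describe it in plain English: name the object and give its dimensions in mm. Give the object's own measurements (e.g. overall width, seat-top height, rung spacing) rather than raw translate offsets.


A long wooden bench with a 1915 mm (x) × 409 mm (y) seat, 38 mm thick, its top surface 463 mm above the floor. Four 55 mm square legs at the seat corners, flush with the edges, run from z = 0 to the seat underside.


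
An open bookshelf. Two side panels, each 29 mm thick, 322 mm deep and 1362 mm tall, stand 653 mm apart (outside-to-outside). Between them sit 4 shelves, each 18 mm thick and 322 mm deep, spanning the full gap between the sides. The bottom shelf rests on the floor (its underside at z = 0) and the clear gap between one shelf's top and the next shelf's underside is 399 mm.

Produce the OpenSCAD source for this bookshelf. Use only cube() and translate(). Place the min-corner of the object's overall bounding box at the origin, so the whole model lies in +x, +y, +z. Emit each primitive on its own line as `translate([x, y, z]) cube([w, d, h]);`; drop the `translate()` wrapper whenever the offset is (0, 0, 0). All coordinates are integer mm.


cube([29, 322, 1362]);
translate([624, 0, 0]) cube([29, 322, 1362]);
translate([29, 0, 0]) cube([595, 322, 18]);
translate([29, 0, 417]) cube([595, 322, 18]);
translate([29, 0, 834]) cube([595, 322, 18]);
translate([29, 0, 1251]) cube([595, 322, 18]);


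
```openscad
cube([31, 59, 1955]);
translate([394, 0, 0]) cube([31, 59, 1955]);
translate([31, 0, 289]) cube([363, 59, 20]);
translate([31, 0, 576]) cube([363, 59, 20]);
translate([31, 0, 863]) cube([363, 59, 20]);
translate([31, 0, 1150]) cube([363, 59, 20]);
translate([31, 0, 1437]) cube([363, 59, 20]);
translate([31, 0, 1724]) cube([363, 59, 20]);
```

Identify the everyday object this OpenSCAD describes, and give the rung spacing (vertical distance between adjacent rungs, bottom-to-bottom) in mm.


A ladder. The rung spacing is 287 mm.

Two tall 31×59 posts with 6 short bars between them — a ladder. Adjacent rungs sit at z = 289 and z = 576, so the spacing is 576 − 289 = 287 mm.
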